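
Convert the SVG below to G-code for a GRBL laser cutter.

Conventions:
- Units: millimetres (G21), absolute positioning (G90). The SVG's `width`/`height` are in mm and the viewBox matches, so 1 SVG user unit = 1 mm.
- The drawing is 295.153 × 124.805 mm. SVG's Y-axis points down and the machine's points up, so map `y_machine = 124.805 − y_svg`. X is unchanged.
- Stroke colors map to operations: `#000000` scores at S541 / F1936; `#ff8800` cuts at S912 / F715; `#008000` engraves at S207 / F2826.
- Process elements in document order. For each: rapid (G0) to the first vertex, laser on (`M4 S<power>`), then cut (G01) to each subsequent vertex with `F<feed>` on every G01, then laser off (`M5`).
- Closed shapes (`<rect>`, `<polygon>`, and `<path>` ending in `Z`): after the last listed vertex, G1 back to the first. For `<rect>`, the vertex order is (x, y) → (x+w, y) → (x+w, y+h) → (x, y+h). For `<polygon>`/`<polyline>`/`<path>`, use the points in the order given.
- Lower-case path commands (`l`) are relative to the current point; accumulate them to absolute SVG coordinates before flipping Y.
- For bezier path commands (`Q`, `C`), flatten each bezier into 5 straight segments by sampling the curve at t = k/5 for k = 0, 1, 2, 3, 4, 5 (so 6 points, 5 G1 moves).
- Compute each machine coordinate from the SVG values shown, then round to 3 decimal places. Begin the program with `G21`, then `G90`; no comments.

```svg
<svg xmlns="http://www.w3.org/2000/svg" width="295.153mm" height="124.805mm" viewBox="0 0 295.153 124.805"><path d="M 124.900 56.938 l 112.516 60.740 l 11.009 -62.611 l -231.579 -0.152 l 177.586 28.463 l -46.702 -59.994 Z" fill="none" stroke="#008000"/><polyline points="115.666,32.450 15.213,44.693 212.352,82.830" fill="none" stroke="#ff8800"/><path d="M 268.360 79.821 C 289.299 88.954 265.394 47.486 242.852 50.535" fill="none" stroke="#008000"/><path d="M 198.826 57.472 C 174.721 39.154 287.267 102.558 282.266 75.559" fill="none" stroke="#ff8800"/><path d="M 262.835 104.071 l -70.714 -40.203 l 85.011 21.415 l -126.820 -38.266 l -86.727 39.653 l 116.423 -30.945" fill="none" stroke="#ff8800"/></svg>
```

G21
G90
G0 X124.900 Y67.867
M4 S207
G01 X237.416 Y7.127 F2826
G01 X248.425 Y69.738 F2826
G01 X16.846 Y69.890 F2826
G01 X194.432 Y41.427 F2826
G01 X147.730 Y101.421 F2826
G01 X124.900 Y67.867 F2826
M5
G0 X115.666 Y92.355
M4 S912
G01 X15.213 Y80.112 F715
G01 X212.352 Y41.975 F715
M5
G0 X268.360 Y44.984
M4 S207
G01 X275.912 Y44.815 F2826
G01 X274.919 Y52.225 F2826
G01 X267.599 Y62.648 F2826
G01 X256.171 Y71.518 F2826
G01 X242.852 Y74.270 F2826
M5
G0 X198.826 Y67.333
M4 S912
G01 X198.728 Y69.894 F715
G01 X219.224 Y61.104 F715
G01 X248.113 Y49.225 F715
G01 X273.195 Y42.518 F715
G01 X282.266 Y49.246 F715
M5
G0 X262.835 Y20.734
M4 S912
G01 X192.121 Y60.937 F715
G01 X277.132 Y39.522 F715
G01 X150.312 Y77.788 F715
G01 X63.585 Y38.135 F715
G01 X180.008 Y69.080 F715
M5

1 u = 1 mm; y_m = 124.805 − y.

[1] `<path>` closed polygon, #008000→engrave S207 F2826: (124.900,67.867) → (237.416,7.127) → (248.425,69.738) → (16.846,69.890) → (194.432,41.427) → (147.730,101.421) → (124.900,67.867) (closed)

[2] `<polyline>` open polyline, #ff8800→cut S912 F715: (115.666,92.355) → (15.213,80.112) → (212.352,41.975)

[3] `<path>` cubic bezier, #008000→engrave S207 F2826: (268.360,44.984) → (275.912,44.815) → (274.919,52.225) → (267.599,62.648) → (256.171,71.518) → (242.852,74.270)

[4] `<path>` cubic bezier, #ff8800→cut S912 F715: (198.826,67.333) → (198.728,69.894) → (219.224,61.104) → (248.113,49.225) → (273.195,42.518) → (282.266,49.246)

[5] `<path>` open polyline, #ff8800→cut S912 F715: (262.835,20.734) → (192.121,60.937) → (277.132,39.522) → (150.312,77.788) → (63.585,38.135) → (180.008,69.080)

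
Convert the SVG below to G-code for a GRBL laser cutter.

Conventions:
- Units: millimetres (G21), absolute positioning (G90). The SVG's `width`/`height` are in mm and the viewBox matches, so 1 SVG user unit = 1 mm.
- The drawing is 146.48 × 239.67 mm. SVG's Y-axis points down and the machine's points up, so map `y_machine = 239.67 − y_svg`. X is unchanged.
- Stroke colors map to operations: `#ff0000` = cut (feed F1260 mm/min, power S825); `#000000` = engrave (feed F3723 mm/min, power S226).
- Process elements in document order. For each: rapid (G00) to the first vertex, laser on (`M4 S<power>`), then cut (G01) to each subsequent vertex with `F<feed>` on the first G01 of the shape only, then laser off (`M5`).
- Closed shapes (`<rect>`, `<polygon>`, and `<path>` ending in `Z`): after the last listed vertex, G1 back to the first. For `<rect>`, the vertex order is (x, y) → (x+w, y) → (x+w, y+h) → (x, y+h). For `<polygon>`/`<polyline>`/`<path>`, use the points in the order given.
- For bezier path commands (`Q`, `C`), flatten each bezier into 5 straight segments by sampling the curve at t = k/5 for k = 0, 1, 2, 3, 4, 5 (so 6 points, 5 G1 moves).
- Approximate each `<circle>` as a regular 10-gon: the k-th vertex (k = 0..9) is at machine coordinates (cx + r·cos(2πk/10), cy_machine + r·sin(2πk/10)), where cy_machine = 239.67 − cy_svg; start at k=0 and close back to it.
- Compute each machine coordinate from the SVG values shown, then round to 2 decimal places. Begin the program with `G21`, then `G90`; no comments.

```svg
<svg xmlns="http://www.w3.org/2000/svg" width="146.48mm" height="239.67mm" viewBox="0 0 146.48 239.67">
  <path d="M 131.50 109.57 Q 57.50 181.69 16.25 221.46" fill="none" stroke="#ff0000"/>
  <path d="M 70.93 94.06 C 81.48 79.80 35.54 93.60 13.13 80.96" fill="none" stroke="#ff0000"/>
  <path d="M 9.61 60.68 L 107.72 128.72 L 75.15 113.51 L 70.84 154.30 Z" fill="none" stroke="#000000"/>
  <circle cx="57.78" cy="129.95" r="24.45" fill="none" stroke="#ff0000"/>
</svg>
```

G21
G90
G00 X131.50 Y130.10
M4 S825
G01 X103.21 Y102.55 F1260
G01 X77.54 Y77.58
G01 X54.49 Y55.20
G01 X34.06 Y35.41
G01 X16.25 Y18.21
M5
G00 X70.93 Y145.61
M4 S825
G01 X71.12 Y151.23 F1260
G01 X61.60 Y152.74
G01 X46.20 Y152.75
G01 X28.76 Y153.86
G01 X13.13 Y158.71
M5
G00 X9.61 Y178.99
M4 S226
G01 X107.72 Y110.95 F3723
G01 X75.15 Y126.16
G01 X70.84 Y85.37
G01 X9.61 Y178.99
M5
G00 X82.23 Y109.72
M4 S825
G01 X77.56 Y124.09 F1260
G01 X65.34 Y132.97
G01 X50.22 Y132.97
G01 X38.00 Y124.09
G01 X33.33 Y109.72
G01 X38.00 Y95.35
G01 X50.22 Y86.47
G01 X65.34 Y86.47
G01 X77.56 Y95.35
G01 X82.23 Y109.72
M5

Since the viewBox matches the mm dimensions, user units are millimetres directly. The only transform is the Y-flip y_m = 239.67 − y_svg.

Shape 1 is a quadratic bezier drawn with `<path>`. Its stroke #ff0000 means cut at S825, F1260. After flipping Y the toolpath is (131.50,130.10) → (103.21,102.55) → (77.54,77.58) → (54.49,55.20) → (34.06,35.41) → (16.25,18.21).

Shape 2 is a cubic bezier drawn with `<path>`. Its stroke #ff0000 means cut at S825, F1260. After flipping Y the toolpath is (70.93,145.61) → (71.12,151.23) → (61.60,152.74) → (46.20,152.75) → (28.76,153.86) → (13.13,158.71).

Shape 3 is a closed polygon drawn with `<path>`. Its stroke #000000 means engrave at S226, F3723. After flipping Y the toolpath is (9.61,178.99) → (107.72,110.95) → (75.15,126.16) → (70.84,85.37) → (9.61,178.99), returning to the start.

Shape 4 is a circle drawn with `<circle>`. Its stroke #ff0000 means cut at S825, F1260. After flipping Y the toolpath is (82.23,109.72) → (77.56,124.09) → (65.34,132.97) → (50.22,132.97) → (38.00,124.09) → (33.33,109.72) → (38.00,95.35) → (50.22,86.47) → (65.34,86.47) → (77.56,95.35) → (82.23,109.72), returning to the start.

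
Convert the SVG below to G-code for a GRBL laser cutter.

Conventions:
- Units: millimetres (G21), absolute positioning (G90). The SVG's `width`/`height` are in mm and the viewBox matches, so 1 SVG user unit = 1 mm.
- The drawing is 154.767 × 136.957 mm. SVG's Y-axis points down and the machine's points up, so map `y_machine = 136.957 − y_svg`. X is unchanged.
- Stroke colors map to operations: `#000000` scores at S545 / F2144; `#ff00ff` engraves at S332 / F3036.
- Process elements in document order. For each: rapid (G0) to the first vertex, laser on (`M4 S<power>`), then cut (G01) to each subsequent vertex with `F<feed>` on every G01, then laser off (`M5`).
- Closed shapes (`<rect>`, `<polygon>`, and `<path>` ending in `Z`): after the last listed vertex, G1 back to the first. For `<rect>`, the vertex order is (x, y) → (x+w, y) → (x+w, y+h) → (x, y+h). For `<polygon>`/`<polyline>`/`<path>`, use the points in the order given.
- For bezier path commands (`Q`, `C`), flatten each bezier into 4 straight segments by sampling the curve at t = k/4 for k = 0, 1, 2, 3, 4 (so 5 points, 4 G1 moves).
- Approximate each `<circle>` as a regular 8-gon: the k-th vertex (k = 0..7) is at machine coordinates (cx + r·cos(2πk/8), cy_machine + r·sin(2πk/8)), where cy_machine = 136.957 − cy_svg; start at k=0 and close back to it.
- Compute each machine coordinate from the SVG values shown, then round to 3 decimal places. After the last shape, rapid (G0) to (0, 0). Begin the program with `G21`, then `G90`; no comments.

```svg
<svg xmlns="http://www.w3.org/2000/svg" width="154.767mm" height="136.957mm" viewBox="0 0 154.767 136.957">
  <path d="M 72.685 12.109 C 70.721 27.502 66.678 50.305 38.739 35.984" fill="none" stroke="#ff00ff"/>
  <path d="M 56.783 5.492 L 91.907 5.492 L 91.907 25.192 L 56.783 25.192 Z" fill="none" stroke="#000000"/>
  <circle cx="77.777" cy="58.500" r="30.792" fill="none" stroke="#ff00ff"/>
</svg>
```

viewBox `0 0 154.767 136.957` with mm width/height → 1 unit = 1 mm. Flip: y_m = 136.957 − y_svg.

**Shape 1** — `<path>` cubic bezier, stroke `#ff00ff` → engrave (S332, F3036). Control points (SVG): P0=(72.685,12.109), P1=(70.721,27.502), P2=(66.678,50.305), P3=(38.739,35.984); sampled at t=k/4. Machine vertices: (72.685,124.848) → (70.481,112.610) → (65.453,101.768) → (55.554,96.497) → (38.739,100.973). Open path.

**Shape 2** — `<path>` rectangle, stroke `#000000` → score (S545, F2144). Machine vertices: (56.783,131.465) → (91.907,131.465) → (91.907,111.765) → (56.783,111.765) → (56.783,131.465). Closed: final G1 returns to the first vertex.

**Shape 3** — `<circle>` circle, stroke `#ff00ff` → engrave (S332, F3036). Machine vertices: (108.569,78.457) → (99.550,100.230) → (77.777,109.249) → (56.004,100.230) → (46.985,78.457) → (56.004,56.684) → (77.777,47.665) → (99.550,56.684) → (108.569,78.457). Closed: final G1 returns to the first vertex.

G21
G90
G0 X72.685 Y124.848
M4 S332
G01 X70.481 Y112.610 F3036
G01 X65.453 Y101.768 F3036
G01 X55.554 Y96.497 F3036
G01 X38.739 Y100.973 F3036
M5
G0 X56.783 Y131.465
M4 S545
G01 X91.907 Y131.465 F2144
G01 X91.907 Y111.765 F2144
G01 X56.783 Y111.765 F2144
G01 X56.783 Y131.465 F2144
M5
G0 X108.569 Y78.457
M4 S332
G01 X99.550 Y100.230 F3036
G01 X77.777 Y109.249 F3036
G01 X56.004 Y100.230 F3036
G01 X46.985 Y78.457 F3036
G01 X56.004 Y56.684 F3036
G01 X77.777 Y47.665 F3036
G01 X99.550 Y56.684 F3036
G01 X108.569 Y78.457 F3036
M5
G0 X0.000 Y0.000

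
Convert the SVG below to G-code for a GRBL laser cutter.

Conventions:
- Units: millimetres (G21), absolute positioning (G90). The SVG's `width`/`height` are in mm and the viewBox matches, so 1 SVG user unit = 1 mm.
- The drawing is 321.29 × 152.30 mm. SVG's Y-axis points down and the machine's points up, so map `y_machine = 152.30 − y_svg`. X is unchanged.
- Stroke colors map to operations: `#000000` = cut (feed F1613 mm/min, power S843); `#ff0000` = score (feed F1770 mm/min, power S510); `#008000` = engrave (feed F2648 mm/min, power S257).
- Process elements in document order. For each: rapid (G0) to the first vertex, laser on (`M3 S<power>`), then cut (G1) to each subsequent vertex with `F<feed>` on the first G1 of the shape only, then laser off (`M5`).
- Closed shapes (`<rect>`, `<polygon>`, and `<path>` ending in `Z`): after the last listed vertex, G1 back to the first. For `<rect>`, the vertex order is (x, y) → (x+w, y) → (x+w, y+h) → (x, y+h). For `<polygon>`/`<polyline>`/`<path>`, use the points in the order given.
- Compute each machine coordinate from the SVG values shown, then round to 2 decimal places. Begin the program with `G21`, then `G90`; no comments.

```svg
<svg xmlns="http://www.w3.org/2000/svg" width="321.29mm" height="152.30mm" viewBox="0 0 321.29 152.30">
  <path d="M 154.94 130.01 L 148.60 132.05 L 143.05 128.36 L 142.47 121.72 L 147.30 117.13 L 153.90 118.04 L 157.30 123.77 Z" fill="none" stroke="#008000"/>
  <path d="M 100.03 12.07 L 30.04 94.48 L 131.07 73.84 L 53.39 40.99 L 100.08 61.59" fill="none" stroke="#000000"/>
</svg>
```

viewBox `0 0 321.29 152.30` with mm width/height → 1 unit = 1 mm. Flip: y_m = 152.30 − y_svg.

**Shape 1** — `<path>` regular polygon, stroke `#008000` → engrave (S257, F2648). Machine vertices: (154.94,22.29) → (148.60,20.25) → (143.05,23.94) → (142.47,30.58) → (147.30,35.17) → (153.90,34.26) → (157.30,28.53) → (154.94,22.29). Closed: final G1 returns to the first vertex.

**Shape 2** — `<path>` open polyline, stroke `#000000` → cut (S843, F1613). Machine vertices: (100.03,140.23) → (30.04,57.82) → (131.07,78.46) → (53.39,111.31) → (100.08,90.71). Open path.

G21
G90
G0 X154.94 Y22.29
M3 S257
G1 X148.60 Y20.25 F2648
G1 X143.05 Y23.94
G1 X142.47 Y30.58
G1 X147.30 Y35.17
G1 X153.90 Y34.26
G1 X157.30 Y28.53
G1 X154.94 Y22.29
M5
G0 X100.03 Y140.23
M3 S843
G1 X30.04 Y57.82 F1613
G1 X131.07 Y78.46
G1 X53.39 Y111.31
G1 X100.08 Y90.71
M5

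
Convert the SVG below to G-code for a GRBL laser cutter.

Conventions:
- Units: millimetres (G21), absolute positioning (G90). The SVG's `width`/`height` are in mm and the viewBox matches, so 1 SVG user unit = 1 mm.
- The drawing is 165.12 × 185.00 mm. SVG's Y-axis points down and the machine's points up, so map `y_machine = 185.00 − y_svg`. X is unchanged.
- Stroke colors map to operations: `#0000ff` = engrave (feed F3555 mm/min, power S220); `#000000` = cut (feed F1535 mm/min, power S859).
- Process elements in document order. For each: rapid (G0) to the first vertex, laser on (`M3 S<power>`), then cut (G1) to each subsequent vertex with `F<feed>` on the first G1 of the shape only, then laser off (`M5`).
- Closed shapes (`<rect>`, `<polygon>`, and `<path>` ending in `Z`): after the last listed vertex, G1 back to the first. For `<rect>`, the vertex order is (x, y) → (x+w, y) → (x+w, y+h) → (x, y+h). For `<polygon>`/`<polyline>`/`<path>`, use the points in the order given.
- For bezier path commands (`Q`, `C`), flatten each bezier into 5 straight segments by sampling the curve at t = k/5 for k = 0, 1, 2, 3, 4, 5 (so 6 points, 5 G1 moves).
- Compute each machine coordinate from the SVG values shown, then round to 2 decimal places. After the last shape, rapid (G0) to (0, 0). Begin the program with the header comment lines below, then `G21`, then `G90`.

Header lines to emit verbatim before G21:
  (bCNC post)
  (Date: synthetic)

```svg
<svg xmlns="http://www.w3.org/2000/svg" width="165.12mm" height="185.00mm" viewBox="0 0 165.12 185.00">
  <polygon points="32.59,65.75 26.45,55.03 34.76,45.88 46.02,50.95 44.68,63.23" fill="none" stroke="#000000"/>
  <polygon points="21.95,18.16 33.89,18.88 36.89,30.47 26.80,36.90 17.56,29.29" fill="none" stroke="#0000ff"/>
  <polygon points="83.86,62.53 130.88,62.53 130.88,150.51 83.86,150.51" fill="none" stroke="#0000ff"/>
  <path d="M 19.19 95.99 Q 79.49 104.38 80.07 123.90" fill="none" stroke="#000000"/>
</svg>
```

(bCNC post)
(Date: synthetic)
G21
G90
G0 X32.59 Y119.25
M3 S859
G1 X26.45 Y129.97 F1535
G1 X34.76 Y139.12
G1 X46.02 Y134.05
G1 X44.68 Y121.77
G1 X32.59 Y119.25
M5
G0 X21.95 Y166.84
M3 S220
G1 X33.89 Y166.12 F3555
G1 X36.89 Y154.53
G1 X26.80 Y148.10
G1 X17.56 Y155.71
G1 X21.95 Y166.84
M5
G0 X83.86 Y122.47
M3 S220
G1 X130.88 Y122.47 F3555
G1 X130.88 Y34.49
G1 X83.86 Y34.49
G1 X83.86 Y122.47
M5
G0 X19.19 Y89.01
M3 S859
G1 X40.92 Y85.21 F1535
G1 X57.87 Y80.52
G1 X70.05 Y74.94
G1 X77.45 Y68.46
G1 X80.07 Y61.10
M5
G0 X0.00 Y0.00

Since the viewBox matches the mm dimensions, user units are millimetres directly. The only transform is the Y-flip y_m = 185.00 − y_svg.

Shape 1 is a regular polygon drawn with `<polygon>`. Its stroke #000000 means cut at S859, F1535. After flipping Y the toolpath is (32.59,119.25) → (26.45,129.97) → (34.76,139.12) → (46.02,134.05) → (44.68,121.77) → (32.59,119.25), returning to the start.

Shape 2 is a regular polygon drawn with `<polygon>`. Its stroke #0000ff means engrave at S220, F3555. After flipping Y the toolpath is (21.95,166.84) → (33.89,166.12) → (36.89,154.53) → (26.80,148.10) → (17.56,155.71) → (21.95,166.84), returning to the start.

Shape 3 is a rectangle drawn with `<polygon>`. Its stroke #0000ff means engrave at S220, F3555. After flipping Y the toolpath is (83.86,122.47) → (130.88,122.47) → (130.88,34.49) → (83.86,34.49) → (83.86,122.47), returning to the start.

Shape 4 is a quadratic bezier drawn with `<path>`. Its stroke #000000 means cut at S859, F1535. After flipping Y the toolpath is (19.19,89.01) → (40.92,85.21) → (57.87,80.52) → (70.05,74.94) → (77.45,68.46) → (80.07,61.10).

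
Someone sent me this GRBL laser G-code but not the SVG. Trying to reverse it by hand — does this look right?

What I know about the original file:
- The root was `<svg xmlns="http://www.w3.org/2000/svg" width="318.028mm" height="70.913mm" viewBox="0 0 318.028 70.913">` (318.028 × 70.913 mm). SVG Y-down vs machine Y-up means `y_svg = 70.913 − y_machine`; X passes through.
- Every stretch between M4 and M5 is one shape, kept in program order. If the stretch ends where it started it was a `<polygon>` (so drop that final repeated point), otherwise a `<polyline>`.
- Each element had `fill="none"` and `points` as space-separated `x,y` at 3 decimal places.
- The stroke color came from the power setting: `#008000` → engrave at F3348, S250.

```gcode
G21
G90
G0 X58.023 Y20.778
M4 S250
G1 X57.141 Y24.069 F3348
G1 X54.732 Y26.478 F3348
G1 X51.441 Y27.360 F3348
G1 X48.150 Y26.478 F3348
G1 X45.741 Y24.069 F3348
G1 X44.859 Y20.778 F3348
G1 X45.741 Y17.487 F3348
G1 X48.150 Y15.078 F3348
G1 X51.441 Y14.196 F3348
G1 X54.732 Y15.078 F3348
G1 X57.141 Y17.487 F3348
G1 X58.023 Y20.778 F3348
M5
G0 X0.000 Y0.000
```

y_svg = 70.913 − y_m. Every run uses S250, so all elements get stroke `#008000` (engrave).

[1] closed run; points: 58.023,50.135 57.141,46.844 54.732,44.435 51.441,43.553 48.150,44.435 45.741,46.844 44.859,50.135 45.741,53.426 48.150,55.835 51.441,56.717 54.732,55.835 57.141,53.426

<svg xmlns="http://www.w3.org/2000/svg" width="318.028mm" height="70.913mm" viewBox="0 0 318.028 70.913">
  <polygon points="58.023,50.135 57.141,46.844 54.732,44.435 51.441,43.553 48.150,44.435 45.741,46.844 44.859,50.135 45.741,53.426 48.150,55.835 51.441,56.717 54.732,55.835 57.141,53.426" fill="none" stroke="#008000"/>
</svg>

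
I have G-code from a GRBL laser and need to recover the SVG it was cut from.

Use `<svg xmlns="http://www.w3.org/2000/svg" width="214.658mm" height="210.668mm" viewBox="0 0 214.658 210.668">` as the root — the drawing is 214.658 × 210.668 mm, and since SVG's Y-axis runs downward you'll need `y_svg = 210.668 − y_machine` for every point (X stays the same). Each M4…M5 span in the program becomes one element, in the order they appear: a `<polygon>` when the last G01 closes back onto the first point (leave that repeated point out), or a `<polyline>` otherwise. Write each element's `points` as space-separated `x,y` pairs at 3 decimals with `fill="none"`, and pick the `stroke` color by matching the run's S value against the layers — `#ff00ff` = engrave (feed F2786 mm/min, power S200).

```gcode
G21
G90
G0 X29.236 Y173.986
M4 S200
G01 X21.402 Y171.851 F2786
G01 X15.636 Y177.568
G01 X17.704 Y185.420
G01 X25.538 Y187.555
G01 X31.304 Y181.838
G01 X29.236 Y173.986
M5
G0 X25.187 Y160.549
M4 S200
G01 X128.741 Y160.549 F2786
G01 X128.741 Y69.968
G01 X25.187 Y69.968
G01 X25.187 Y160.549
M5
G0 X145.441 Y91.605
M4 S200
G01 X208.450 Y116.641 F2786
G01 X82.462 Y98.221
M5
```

Each laser-on run becomes one SVG element. Flip Y back into SVG space with y_svg = 210.668 − y_machine. Every run uses S200, so all elements get stroke `#ff00ff` (engrave).

Run 1: The run returns to its start, so emit a `<polygon>` with points (Y-flipped): 29.236,36.682 21.402,38.817 15.636,33.100 17.704,25.248 25.538,23.113 31.304,28.830.

Run 2: The run returns to its start, so emit a `<polygon>` with points (Y-flipped): 25.187,50.119 128.741,50.119 128.741,140.700 25.187,140.700.

Run 3: The run is open, so emit a `<polyline>` with points (Y-flipped): 145.441,119.063 208.450,94.027 82.462,112.447.

<svg xmlns="http://www.w3.org/2000/svg" width="214.658mm" height="210.668mm" viewBox="0 0 214.658 210.668">
  <polygon points="29.236,36.682 21.402,38.817 15.636,33.100 17.704,25.248 25.538,23.113 31.304,28.830" fill="none" stroke="#ff00ff"/>
  <polygon points="25.187,50.119 128.741,50.119 128.741,140.700 25.187,140.700" fill="none" stroke="#ff00ff"/>
  <polyline points="145.441,119.063 208.450,94.027 82.462,112.447" fill="none" stroke="#ff00ff"/>
</svg>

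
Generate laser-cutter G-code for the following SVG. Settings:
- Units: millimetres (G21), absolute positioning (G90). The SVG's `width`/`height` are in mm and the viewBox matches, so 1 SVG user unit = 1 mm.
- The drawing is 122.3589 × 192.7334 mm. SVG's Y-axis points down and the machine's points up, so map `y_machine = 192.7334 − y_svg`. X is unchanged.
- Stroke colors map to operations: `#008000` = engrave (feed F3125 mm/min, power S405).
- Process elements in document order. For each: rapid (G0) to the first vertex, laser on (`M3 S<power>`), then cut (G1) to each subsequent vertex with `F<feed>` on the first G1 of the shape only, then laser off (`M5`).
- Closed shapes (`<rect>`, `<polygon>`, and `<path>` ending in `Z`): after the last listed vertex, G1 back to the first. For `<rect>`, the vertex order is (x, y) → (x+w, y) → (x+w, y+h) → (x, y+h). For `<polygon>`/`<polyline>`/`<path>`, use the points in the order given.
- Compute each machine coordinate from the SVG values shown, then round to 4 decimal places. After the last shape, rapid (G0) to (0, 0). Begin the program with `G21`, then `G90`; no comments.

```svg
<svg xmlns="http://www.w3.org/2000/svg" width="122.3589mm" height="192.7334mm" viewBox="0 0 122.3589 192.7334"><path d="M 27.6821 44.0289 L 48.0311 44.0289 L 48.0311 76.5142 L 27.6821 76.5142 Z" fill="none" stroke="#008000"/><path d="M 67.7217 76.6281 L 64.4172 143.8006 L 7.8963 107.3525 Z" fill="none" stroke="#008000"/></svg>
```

G21
G90
G0 X27.6821 Y148.7045
M3 S405
G1 X48.0311 Y148.7045 F3125
G1 X48.0311 Y116.2192
G1 X27.6821 Y116.2192
G1 X27.6821 Y148.7045
M5
G0 X67.7217 Y116.1053
M3 S405
G1 X64.4172 Y48.9328 F3125
G1 X7.8963 Y85.3809
G1 X67.7217 Y116.1053
M5
G0 X0.0000 Y0.0000

viewBox `0 0 122.3589 192.7334` with mm width/height → 1 unit = 1 mm. Flip: y_m = 192.7334 − y_svg.

**Shape 1** — `<path>` rectangle, stroke `#008000` → engrave (S405, F3125). Machine vertices: (27.6821,148.7045) → (48.0311,148.7045) → (48.0311,116.2192) → (27.6821,116.2192) → (27.6821,148.7045). Closed: final G1 returns to the first vertex.

**Shape 2** — `<path>` regular polygon, stroke `#008000` → engrave (S405, F3125). Machine vertices: (67.7217,116.1053) → (64.4172,48.9328) → (7.8963,85.3809) → (67.7217,116.1053). Closed: final G1 returns to the first vertex.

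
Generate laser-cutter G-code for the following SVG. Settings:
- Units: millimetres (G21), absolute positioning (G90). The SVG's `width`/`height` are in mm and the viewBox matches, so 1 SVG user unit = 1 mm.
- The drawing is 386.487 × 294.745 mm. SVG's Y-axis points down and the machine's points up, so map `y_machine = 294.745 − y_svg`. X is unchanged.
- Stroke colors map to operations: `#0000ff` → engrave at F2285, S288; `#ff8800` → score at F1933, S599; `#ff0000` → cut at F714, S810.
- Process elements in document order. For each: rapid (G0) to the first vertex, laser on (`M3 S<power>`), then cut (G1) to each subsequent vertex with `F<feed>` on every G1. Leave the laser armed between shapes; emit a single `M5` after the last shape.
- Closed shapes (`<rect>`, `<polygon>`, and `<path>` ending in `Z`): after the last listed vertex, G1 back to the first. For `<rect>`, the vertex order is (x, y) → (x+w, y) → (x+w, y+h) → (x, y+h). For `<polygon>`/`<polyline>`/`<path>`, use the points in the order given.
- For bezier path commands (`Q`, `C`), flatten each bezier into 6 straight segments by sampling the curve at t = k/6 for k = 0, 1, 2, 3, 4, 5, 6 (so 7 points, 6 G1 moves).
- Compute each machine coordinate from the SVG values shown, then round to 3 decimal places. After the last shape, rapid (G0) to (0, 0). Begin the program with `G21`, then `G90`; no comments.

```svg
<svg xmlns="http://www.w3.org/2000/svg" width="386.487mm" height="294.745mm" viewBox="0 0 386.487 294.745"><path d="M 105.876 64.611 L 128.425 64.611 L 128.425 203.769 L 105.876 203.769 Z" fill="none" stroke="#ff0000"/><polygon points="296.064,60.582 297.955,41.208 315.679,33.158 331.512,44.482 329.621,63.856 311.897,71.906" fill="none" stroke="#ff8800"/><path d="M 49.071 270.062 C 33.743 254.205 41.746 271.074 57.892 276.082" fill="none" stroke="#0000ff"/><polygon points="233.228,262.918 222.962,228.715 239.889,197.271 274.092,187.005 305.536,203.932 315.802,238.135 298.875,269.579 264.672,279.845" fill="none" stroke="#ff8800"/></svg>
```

viewBox `0 0 386.487 294.745` with mm width/height → 1 unit = 1 mm. Flip: y_m = 294.745 − y_svg.

**Shape 1** — `<path>` rectangle, stroke `#ff0000` → cut (S810, F714). Machine vertices: (105.876,230.134) → (128.425,230.134) → (128.425,90.976) → (105.876,90.976) → (105.876,230.134). Closed: final G1 returns to the first vertex.

**Shape 2** — `<polygon>` regular polygon, stroke `#ff8800` → score (S599, F1933). Machine vertices: (296.064,234.163) → (297.955,253.537) → (315.679,261.587) → (331.512,250.263) → (329.621,230.889) → (311.897,222.839) → (296.064,234.163). Closed: final G1 returns to the first vertex.

**Shape 3** — `<path>` cubic bezier, stroke `#0000ff` → engrave (S288, F2285). Control points (SVG): P0=(49.071,270.062), P1=(33.743,254.205), P2=(41.746,271.074), P3=(57.892,276.082); sampled at t=k/6. Machine vertices: (49.071,24.683) → (43.281,30.091) → (40.957,31.283) → (41.679,29.497) → (45.023,25.973) → (50.568,21.949) → (57.892,18.663). Open path.

**Shape 4** — `<polygon>` regular polygon, stroke `#ff8800` → score (S599, F1933). Machine vertices: (233.228,31.827) → (222.962,66.030) → (239.889,97.474) → (274.092,107.740) → (305.536,90.813) → (315.802,56.610) → (298.875,25.166) → (264.672,14.900) → (233.228,31.827). Closed: final G1 returns to the first vertex.

G21
G90
G0 X105.876 Y230.134
M3 S810
G1 X128.425 Y230.134 F714
G1 X128.425 Y90.976 F714
G1 X105.876 Y90.976 F714
G1 X105.876 Y230.134 F714
G0 X296.064 Y234.163
M3 S599
G1 X297.955 Y253.537 F1933
G1 X315.679 Y261.587 F1933
G1 X331.512 Y250.263 F1933
G1 X329.621 Y230.889 F1933
G1 X311.897 Y222.839 F1933
G1 X296.064 Y234.163 F1933
G0 X49.071 Y24.683
M3 S288
G1 X43.281 Y30.091 F2285
G1 X40.957 Y31.283 F2285
G1 X41.679 Y29.497 F2285
G1 X45.023 Y25.973 F2285
G1 X50.568 Y21.949 F2285
G1 X57.892 Y18.663 F2285
G0 X233.228 Y31.827
M3 S599
G1 X222.962 Y66.030 F1933
G1 X239.889 Y97.474 F1933
G1 X274.092 Y107.740 F1933
G1 X305.536 Y90.813 F1933
G1 X315.802 Y56.610 F1933
G1 X298.875 Y25.166 F1933
G1 X264.672 Y14.900 F1933
G1 X233.228 Y31.827 F1933
M5
G0 X0.000 Y0.000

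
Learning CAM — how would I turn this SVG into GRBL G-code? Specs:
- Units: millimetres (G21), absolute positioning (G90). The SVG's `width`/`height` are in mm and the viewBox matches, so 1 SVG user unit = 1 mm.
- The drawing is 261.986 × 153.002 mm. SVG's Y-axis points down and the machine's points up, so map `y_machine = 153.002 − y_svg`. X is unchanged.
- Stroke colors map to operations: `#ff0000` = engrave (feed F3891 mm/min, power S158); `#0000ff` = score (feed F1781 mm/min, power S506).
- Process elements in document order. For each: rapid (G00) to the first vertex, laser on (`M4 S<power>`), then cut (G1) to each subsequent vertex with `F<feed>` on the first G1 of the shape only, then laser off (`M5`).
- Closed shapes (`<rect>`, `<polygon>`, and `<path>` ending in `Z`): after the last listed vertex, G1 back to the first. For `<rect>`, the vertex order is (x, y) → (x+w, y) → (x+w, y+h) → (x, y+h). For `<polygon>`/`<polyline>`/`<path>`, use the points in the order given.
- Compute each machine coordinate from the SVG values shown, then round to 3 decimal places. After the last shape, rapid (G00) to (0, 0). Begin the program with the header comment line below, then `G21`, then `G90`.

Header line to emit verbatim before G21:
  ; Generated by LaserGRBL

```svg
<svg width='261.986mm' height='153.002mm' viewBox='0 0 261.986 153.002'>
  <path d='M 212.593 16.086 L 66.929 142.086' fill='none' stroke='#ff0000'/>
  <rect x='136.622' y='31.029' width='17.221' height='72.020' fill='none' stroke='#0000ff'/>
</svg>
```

viewBox `0 0 261.986 153.002` with mm width/height → 1 unit = 1 mm. Flip: y_m = 153.002 − y_svg.

**Shape 1** — `<path>` line segment, stroke `#ff0000` → engrave (S158, F3891). Machine vertices: (212.593,136.916) → (66.929,10.916). Open path.

**Shape 2** — `<rect>` rectangle, stroke `#0000ff` → score (S506, F1781). Machine vertices: (136.622,121.973) → (153.843,121.973) → (153.843,49.953) → (136.622,49.953) → (136.622,121.973). Closed: final G1 returns to the first vertex.

; Generated by LaserGRBL
G21
G90
G00 X212.593 Y136.916
M4 S158
G1 X66.929 Y10.916 F3891
M5
G00 X136.622 Y121.973
M4 S506
G1 X153.843 Y121.973 F1781
G1 X153.843 Y49.953
G1 X136.622 Y49.953
G1 X136.622 Y121.973
M5
G00 X0.000 Y0.000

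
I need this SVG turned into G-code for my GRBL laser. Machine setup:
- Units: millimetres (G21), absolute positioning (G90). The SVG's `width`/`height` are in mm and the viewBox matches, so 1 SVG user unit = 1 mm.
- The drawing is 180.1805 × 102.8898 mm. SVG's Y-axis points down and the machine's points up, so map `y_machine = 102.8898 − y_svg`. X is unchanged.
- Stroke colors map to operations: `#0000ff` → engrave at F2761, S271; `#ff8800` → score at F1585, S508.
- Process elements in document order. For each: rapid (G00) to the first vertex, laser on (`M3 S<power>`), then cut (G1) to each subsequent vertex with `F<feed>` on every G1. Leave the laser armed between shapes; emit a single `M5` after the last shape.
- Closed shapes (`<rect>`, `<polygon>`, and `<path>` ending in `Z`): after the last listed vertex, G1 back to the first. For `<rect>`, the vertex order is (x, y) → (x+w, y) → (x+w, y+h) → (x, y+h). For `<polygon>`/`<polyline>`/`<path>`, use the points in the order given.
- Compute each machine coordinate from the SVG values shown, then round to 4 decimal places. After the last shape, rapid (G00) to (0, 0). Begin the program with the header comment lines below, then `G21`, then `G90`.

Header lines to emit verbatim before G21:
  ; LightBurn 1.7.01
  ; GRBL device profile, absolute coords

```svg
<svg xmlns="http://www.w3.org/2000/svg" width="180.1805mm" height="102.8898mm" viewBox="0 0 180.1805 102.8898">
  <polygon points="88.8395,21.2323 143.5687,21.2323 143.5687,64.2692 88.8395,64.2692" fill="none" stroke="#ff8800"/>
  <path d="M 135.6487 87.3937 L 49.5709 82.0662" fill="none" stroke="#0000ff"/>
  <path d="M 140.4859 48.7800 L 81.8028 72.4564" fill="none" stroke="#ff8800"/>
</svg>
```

Since the viewBox matches the mm dimensions, user units are millimetres directly. The only transform is the Y-flip y_m = 102.8898 − y_svg.

Shape 1 is a rectangle drawn with `<polygon>`. Its stroke #ff8800 means score at S508, F1585. After flipping Y the toolpath is (88.8395,81.6575) → (143.5687,81.6575) → (143.5687,38.6206) → (88.8395,38.6206) → (88.8395,81.6575), returning to the start.

Shape 2 is a line segment drawn with `<path>`. Its stroke #0000ff means engrave at S271, F2761. After flipping Y the toolpath is (135.6487,15.4961) → (49.5709,20.8236).

Shape 3 is a line segment drawn with `<path>`. Its stroke #ff8800 means score at S508, F1585. After flipping Y the toolpath is (140.4859,54.1098) → (81.8028,30.4334).

; LightBurn 1.7.01
; GRBL device profile, absolute coords
G21
G90
G00 X88.8395 Y81.6575
M3 S508
G1 X143.5687 Y81.6575 F1585
G1 X143.5687 Y38.6206 F1585
G1 X88.8395 Y38.6206 F1585
G1 X88.8395 Y81.6575 F1585
G00 X135.6487 Y15.4961
M3 S271
G1 X49.5709 Y20.8236 F2761
G00 X140.4859 Y54.1098
M3 S508
G1 X81.8028 Y30.4334 F1585
M5
G00 X0.0000 Y0.0000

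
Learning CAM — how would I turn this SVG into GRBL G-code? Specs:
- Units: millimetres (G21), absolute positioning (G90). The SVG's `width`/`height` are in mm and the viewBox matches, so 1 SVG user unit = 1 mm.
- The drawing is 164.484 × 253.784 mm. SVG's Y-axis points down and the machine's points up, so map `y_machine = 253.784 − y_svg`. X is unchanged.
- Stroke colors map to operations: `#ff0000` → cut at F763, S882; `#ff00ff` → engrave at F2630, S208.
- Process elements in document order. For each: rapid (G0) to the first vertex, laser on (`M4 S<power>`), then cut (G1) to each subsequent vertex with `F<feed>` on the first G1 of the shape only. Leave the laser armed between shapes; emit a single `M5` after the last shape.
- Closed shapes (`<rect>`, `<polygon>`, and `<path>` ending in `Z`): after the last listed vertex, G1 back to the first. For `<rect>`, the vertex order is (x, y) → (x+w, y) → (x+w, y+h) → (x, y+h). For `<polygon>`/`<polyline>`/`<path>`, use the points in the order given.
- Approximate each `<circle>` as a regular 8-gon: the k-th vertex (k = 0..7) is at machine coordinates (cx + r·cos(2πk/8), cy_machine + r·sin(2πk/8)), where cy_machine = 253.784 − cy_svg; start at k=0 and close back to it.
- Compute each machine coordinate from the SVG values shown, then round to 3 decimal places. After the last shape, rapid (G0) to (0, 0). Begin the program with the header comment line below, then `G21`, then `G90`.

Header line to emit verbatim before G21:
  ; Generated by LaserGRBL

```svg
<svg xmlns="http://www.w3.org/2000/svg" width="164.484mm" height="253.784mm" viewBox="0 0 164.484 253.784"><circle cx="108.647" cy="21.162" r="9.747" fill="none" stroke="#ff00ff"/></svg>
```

1 u = 1 mm; y_m = 253.784 − y.

[1] `<circle>` circle, #ff00ff→engrave S208 F2630: (118.394,232.622) → (115.539,239.514) → (108.647,242.369) → (101.755,239.514) → (98.900,232.622) → (101.755,225.730) → (108.647,222.875) → (115.539,225.730) → (118.394,232.622) (closed)

; Generated by LaserGRBL
G21
G90
G0 X118.394 Y232.622
M4 S208
G1 X115.539 Y239.514 F2630
G1 X108.647 Y242.369
G1 X101.755 Y239.514
G1 X98.900 Y232.622
G1 X101.755 Y225.730
G1 X108.647 Y222.875
G1 X115.539 Y225.730
G1 X118.394 Y232.622
M5
G0 X0.000 Y0.000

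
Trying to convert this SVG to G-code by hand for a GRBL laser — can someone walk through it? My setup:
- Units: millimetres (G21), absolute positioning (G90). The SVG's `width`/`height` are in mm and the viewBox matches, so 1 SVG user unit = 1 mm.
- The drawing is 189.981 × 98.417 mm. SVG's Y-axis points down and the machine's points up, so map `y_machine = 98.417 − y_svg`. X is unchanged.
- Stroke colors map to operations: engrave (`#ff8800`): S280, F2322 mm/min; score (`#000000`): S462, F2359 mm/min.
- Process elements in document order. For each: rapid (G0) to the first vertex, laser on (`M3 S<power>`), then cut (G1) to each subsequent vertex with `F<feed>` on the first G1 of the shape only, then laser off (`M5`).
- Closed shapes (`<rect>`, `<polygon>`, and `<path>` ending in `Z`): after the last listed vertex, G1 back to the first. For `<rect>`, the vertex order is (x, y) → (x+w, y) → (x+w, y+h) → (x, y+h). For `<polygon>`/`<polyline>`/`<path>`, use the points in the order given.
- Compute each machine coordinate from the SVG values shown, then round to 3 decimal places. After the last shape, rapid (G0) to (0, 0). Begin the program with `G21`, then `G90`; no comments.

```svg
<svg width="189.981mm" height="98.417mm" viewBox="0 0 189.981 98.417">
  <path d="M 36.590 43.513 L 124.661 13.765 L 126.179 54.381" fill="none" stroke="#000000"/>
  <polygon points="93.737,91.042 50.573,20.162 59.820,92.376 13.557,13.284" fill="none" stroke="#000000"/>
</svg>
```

G21
G90
G0 X36.590 Y54.904
M3 S462
G1 X124.661 Y84.652 F2359
G1 X126.179 Y44.036
M5
G0 X93.737 Y7.375
M3 S462
G1 X50.573 Y78.255 F2359
G1 X59.820 Y6.041
G1 X13.557 Y85.133
G1 X93.737 Y7.375
M5
G0 X0.000 Y0.000

viewBox `0 0 189.981 98.417` with mm width/height → 1 unit = 1 mm. Flip: y_m = 98.417 − y_svg.

**Shape 1** — `<path>` open polyline, stroke `#000000` → score (S462, F2359). Machine vertices: (36.590,54.904) → (124.661,84.652) → (126.179,44.036). Open path.

**Shape 2** — `<polygon>` closed polygon, stroke `#000000` → score (S462, F2359). Machine vertices: (93.737,7.375) → (50.573,78.255) → (59.820,6.041) → (13.557,85.133) → (93.737,7.375). Closed: final G1 returns to the first vertex.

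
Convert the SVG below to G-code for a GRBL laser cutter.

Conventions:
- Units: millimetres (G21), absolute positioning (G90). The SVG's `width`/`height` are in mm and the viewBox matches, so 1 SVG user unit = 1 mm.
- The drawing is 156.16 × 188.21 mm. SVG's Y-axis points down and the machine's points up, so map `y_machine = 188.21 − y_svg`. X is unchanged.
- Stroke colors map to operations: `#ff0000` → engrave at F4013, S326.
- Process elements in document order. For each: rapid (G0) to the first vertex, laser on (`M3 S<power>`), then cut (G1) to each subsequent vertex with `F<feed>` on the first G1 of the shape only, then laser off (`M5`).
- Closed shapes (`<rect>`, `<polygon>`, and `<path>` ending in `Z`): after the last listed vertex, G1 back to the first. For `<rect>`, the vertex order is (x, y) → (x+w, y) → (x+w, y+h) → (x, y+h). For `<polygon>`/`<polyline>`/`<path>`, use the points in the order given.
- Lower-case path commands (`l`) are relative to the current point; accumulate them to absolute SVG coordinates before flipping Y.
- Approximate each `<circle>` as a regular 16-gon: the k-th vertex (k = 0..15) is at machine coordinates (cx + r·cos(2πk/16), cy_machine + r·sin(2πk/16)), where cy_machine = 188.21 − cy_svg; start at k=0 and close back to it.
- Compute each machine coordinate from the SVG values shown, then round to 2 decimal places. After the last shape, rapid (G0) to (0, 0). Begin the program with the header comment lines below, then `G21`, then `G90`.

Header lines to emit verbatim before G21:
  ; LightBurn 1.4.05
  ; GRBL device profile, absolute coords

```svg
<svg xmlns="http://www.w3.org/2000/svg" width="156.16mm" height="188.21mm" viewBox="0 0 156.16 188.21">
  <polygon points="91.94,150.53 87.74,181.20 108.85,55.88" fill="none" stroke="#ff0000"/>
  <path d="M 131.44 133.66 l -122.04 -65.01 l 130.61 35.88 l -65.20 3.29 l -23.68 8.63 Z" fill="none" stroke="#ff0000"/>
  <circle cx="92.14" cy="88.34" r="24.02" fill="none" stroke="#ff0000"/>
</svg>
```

viewBox `0 0 156.16 188.21` with mm width/height → 1 unit = 1 mm. Flip: y_m = 188.21 − y_svg.

**Shape 1** — `<polygon>` closed polygon, stroke `#ff0000` → engrave (S326, F4013). Machine vertices: (91.94,37.68) → (87.74,7.01) → (108.85,132.33) → (91.94,37.68). Closed: final G1 returns to the first vertex.

**Shape 2** — `<path>` closed polygon, stroke `#ff0000` → engrave (S326, F4013). Machine vertices: (131.44,54.55) → (9.40,119.56) → (140.01,83.68) → (74.81,80.39) → (51.13,71.76) → (131.44,54.55). Closed: final G1 returns to the first vertex.

**Shape 3** — `<circle>` circle, stroke `#ff0000` → engrave (S326, F4013). Machine vertices: (116.16,99.87) → (114.33,109.06) → (109.12,116.85) → (101.33,122.06) → (92.14,123.89) → (82.95,122.06) → (75.16,116.85) → (69.95,109.06) → (68.12,99.87) → (69.95,90.68) → (75.16,82.89) → (82.95,77.68) → (92.14,75.85) → (101.33,77.68) → (109.12,82.89) → (114.33,90.68) → (116.16,99.87). Closed: final G1 returns to the first vertex.

; LightBurn 1.4.05
; GRBL device profile, absolute coords
G21
G90
G0 X91.94 Y37.68
M3 S326
G1 X87.74 Y7.01 F4013
G1 X108.85 Y132.33
G1 X91.94 Y37.68
M5
G0 X131.44 Y54.55
M3 S326
G1 X9.40 Y119.56 F4013
G1 X140.01 Y83.68
G1 X74.81 Y80.39
G1 X51.13 Y71.76
G1 X131.44 Y54.55
M5
G0 X116.16 Y99.87
M3 S326
G1 X114.33 Y109.06 F4013
G1 X109.12 Y116.85
G1 X101.33 Y122.06
G1 X92.14 Y123.89
G1 X82.95 Y122.06
G1 X75.16 Y116.85
G1 X69.95 Y109.06
G1 X68.12 Y99.87
G1 X69.95 Y90.68
G1 X75.16 Y82.89
G1 X82.95 Y77.68
G1 X92.14 Y75.85
G1 X101.33 Y77.68
G1 X109.12 Y82.89
G1 X114.33 Y90.68
G1 X116.16 Y99.87
M5
G0 X0.00 Y0.00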